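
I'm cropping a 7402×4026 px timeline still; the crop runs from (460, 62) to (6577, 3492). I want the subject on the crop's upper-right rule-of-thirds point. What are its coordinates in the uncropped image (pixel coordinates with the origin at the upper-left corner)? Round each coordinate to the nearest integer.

Crop width = 6577 − 460 = 6117 px; one third is 2039.00 px.
Crop height = 3492 − 62 = 3430 px; one third is 1143.33 px.
The upper-right point is two-thirds across and one-third down within the crop:
x = 460 + 2 × 2039.00 ≈ 4538; y = 62 + 1 × 1143.33 ≈ 1205.

x = 4538 px, y = 1205 px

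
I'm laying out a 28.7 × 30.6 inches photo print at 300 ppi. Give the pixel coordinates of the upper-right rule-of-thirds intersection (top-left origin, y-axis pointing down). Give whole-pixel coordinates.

(5740, 3060)

In pixels the canvas is 28.7 × 300 = 8610 wide and 30.6 × 300 = 9180 tall.
The upper-right point is two-thirds across and one-third down:
x = 2 × 8610/3 ≈ 5740; y = 1 × 9180/3 ≈ 3060.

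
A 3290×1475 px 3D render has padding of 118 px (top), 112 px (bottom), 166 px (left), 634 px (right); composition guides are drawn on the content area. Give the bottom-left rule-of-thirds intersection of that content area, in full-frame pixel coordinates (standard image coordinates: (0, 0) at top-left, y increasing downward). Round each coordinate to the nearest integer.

x = 996 px, y = 948 px

Content width = 3290 − 166 − 634 = 2490 px; content height = 1475 − 118 − 112 = 1245 px.
Bottom-left is one-third across and two-thirds down within the content area.
x = 166 + 1 × 2490/3 = 166 + 830.00 ≈ 996
y = 118 + 2 × 1245/3 = 118 + 830.00 ≈ 948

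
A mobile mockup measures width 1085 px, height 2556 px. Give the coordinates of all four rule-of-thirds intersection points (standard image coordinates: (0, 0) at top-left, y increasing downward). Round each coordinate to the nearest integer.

One third of 1085 is 361.67; one third of 2556 is 852.
Vertical third lines at x = 362 and x = 723; horizontal third lines at y = 852 and y = 1704.

(362, 852), (723, 852), (362, 1704), (723, 1704)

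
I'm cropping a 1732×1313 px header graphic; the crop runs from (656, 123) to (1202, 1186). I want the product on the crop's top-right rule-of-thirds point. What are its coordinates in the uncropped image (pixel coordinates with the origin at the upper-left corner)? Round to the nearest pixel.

(1020, 477)

Crop width = 1202 − 656 = 546 px; one third is 182.00 px.
Crop height = 1186 − 123 = 1063 px; one third is 354.33 px.
The top-right point is two-thirds across and one-third down within the crop:
x = 656 + 2 × 182.00 ≈ 1020; y = 123 + 1 × 354.33 ≈ 477.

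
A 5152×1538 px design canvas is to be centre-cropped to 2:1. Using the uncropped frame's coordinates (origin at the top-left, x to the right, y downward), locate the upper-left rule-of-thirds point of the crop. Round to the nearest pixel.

5152/1538 > 2/1, so the 2:1 crop keeps the full height 1538 and trims width to 1538 × 2/1 = 3076.00 px.
Left offset = (5152 − 3076.00)/2 = 1038.00 px; top offset = 0.
Upper-left is one-third across and one-third down within the crop:
x = 1038.00 + 1 × 3076.00/3 ≈ 2063; y = 0.00 + 1 × 1538.00/3 ≈ 513.

(2063, 513)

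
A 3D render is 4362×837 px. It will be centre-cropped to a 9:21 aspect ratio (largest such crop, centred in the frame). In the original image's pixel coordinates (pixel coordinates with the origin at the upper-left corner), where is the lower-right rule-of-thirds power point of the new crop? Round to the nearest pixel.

(2241, 558)

4362/837 > 9/21, so the 9:21 crop keeps the full height 837 and trims width to 837 × 9/21 = 358.71 px.
Left offset = (4362 − 358.71)/2 = 2001.64 px; top offset = 0.
Lower-right is two-thirds across and two-thirds down within the crop:
x = 2001.64 + 2 × 358.71/3 ≈ 2241; y = 0.00 + 2 × 837.00/3 ≈ 558.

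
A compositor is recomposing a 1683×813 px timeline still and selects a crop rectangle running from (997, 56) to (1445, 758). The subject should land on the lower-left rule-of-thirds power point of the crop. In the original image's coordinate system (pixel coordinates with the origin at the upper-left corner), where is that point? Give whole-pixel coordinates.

Crop width = 1445 − 997 = 448 px; one third is 149.33 px.
Crop height = 758 − 56 = 702 px; one third is 234.00 px.
The lower-left point is one-third across and two-thirds down within the crop:
x = 997 + 1 × 149.33 ≈ 1146; y = 56 + 2 × 234.00 ≈ 524.

(1146, 524)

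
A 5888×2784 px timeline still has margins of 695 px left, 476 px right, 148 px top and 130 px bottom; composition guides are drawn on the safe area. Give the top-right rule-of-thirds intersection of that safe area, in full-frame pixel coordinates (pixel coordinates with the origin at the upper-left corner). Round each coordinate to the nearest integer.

Content width = 5888 − 695 − 476 = 4717 px; content height = 2784 − 148 − 130 = 2506 px.
Top-right is two-thirds across and one-third down within the safe area.
x = 695 + 2 × 4717/3 = 695 + 3144.67 ≈ 3840
y = 148 + 1 × 2506/3 = 148 + 835.33 ≈ 983

x = 3840 px, y = 983 px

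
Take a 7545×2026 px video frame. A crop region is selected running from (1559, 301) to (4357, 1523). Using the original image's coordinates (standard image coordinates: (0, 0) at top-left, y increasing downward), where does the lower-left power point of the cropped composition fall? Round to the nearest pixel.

Crop width = 4357 − 1559 = 2798 px; one third is 932.67 px.
Crop height = 1523 − 301 = 1222 px; one third is 407.33 px.
The lower-left point is one-third across and two-thirds down within the crop:
x = 1559 + 1 × 932.67 ≈ 2492; y = 301 + 2 × 407.33 ≈ 1116.

x = 2492 px, y = 1116 px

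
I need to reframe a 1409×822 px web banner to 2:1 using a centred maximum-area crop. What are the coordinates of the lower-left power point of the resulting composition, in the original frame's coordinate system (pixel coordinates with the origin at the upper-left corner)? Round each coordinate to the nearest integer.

x = 470 px, y = 528 px

1409/822 < 2/1, so the 2:1 crop keeps the full width 1409 and trims height to 1409 × 1/2 = 704.50 px.
Top offset = (822 − 704.50)/2 = 58.75 px; left offset = 0.
Lower-left is one-third across and two-thirds down within the crop:
x = 0.00 + 1 × 1409.00/3 ≈ 470; y = 58.75 + 2 × 704.50/3 ≈ 528.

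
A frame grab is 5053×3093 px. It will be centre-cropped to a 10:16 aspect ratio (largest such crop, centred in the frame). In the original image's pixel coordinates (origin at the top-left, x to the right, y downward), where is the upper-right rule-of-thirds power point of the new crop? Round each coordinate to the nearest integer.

x = 2849 px, y = 1031 px

5053/3093 > 10/16, so the 10:16 crop keeps the full height 3093 and trims width to 3093 × 10/16 = 1933.12 px.
Left offset = (5053 − 1933.12)/2 = 1559.94 px; top offset = 0.
Upper-right is two-thirds across and one-third down within the crop:
x = 1559.94 + 2 × 1933.12/3 ≈ 2849; y = 0.00 + 1 × 3093.00/3 ≈ 1031.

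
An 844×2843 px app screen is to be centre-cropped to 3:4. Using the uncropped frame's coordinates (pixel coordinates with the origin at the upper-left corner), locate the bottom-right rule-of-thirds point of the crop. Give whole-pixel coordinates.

844/2843 < 3/4, so the 3:4 crop keeps the full width 844 and trims height to 844 × 4/3 = 1125.33 px.
Top offset = (2843 − 1125.33)/2 = 858.83 px; left offset = 0.
Bottom-right is two-thirds across and two-thirds down within the crop:
x = 0.00 + 2 × 844.00/3 ≈ 563; y = 858.83 + 2 × 1125.33/3 ≈ 1609.

(563, 1609)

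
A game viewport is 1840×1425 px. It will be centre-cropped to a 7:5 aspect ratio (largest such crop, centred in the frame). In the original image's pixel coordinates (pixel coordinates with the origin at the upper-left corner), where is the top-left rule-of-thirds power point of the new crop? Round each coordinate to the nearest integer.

1840/1425 < 7/5, so the 7:5 crop keeps the full width 1840 and trims height to 1840 × 5/7 = 1314.29 px.
Top offset = (1425 − 1314.29)/2 = 55.36 px; left offset = 0.
Top-left is one-third across and one-third down within the crop:
x = 0.00 + 1 × 1840.00/3 ≈ 613; y = 55.36 + 1 × 1314.29/3 ≈ 493.

(613, 493)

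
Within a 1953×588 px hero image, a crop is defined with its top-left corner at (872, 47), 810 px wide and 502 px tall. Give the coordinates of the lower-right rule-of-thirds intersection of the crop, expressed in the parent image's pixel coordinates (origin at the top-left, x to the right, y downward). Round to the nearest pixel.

One third of the crop width 810 is 270.00 px.
One third of the crop height 502 is 167.33 px.
The lower-right point is two-thirds across and two-thirds down within the crop:
x = 872 + 2 × 270.00 ≈ 1412; y = 47 + 2 × 167.33 ≈ 382.

(1412, 382)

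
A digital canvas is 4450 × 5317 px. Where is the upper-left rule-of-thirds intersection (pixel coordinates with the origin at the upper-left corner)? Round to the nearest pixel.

The upper-left point sits one-third of the way across and one-third of the way down.
x = 1 × 4450/3 ≈ 1483; y = 1 × 5317/3 ≈ 1772.

(1483, 1772)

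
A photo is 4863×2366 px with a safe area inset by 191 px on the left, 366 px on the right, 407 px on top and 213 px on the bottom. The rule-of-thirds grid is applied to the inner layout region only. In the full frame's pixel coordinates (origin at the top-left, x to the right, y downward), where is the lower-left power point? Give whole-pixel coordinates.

Content width = 4863 − 191 − 366 = 4306 px; content height = 2366 − 407 − 213 = 1746 px.
Lower-left is one-third across and two-thirds down within the inner layout region.
x = 191 + 1 × 4306/3 = 191 + 1435.33 ≈ 1626
y = 407 + 2 × 1746/3 = 407 + 1164.00 ≈ 1571

(1626, 1571)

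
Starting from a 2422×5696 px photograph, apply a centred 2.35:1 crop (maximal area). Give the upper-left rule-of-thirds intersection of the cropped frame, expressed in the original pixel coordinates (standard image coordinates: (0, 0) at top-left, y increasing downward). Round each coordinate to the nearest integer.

(807, 2676)

2422/5696 < 2.35/1, so the 2.35:1 crop keeps the full width 2422 and trims height to 2422 × 1/2.35 = 1030.64 px.
Top offset = (5696 − 1030.64)/2 = 2332.68 px; left offset = 0.
Upper-left is one-third across and one-third down within the crop:
x = 0.00 + 1 × 2422.00/3 ≈ 807; y = 2332.68 + 1 × 1030.64/3 ≈ 2676.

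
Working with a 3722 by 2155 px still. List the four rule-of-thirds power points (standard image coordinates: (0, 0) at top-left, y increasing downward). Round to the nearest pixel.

One third of 3722 is 1240.67; one third of 2155 is 718.33.
Vertical third lines at x = 1241 and x = 2481; horizontal third lines at y = 718 and y = 1437.

(1241, 718), (2481, 718), (1241, 1437), (2481, 1437)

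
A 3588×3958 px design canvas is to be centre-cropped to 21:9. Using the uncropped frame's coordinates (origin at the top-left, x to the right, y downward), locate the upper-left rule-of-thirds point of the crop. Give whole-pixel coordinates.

3588/3958 < 21/9, so the 21:9 crop keeps the full width 3588 and trims height to 3588 × 9/21 = 1537.71 px.
Top offset = (3958 − 1537.71)/2 = 1210.14 px; left offset = 0.
Upper-left is one-third across and one-third down within the crop:
x = 0.00 + 1 × 3588.00/3 ≈ 1196; y = 1210.14 + 1 × 1537.71/3 ≈ 1723.

(1196, 1723)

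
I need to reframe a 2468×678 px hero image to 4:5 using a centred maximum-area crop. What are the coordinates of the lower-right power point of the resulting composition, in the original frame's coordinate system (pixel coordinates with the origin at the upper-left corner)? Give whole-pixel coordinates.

x = 1324 px, y = 452 px

2468/678 > 4/5, so the 4:5 crop keeps the full height 678 and trims width to 678 × 4/5 = 542.40 px.
Left offset = (2468 − 542.40)/2 = 962.80 px; top offset = 0.
Lower-right is two-thirds across and two-thirds down within the crop:
x = 962.80 + 2 × 542.40/3 ≈ 1324; y = 0.00 + 2 × 678.00/3 ≈ 452.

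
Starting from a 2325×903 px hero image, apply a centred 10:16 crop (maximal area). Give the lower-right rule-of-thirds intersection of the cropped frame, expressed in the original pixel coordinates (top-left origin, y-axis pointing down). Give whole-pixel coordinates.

2325/903 > 10/16, so the 10:16 crop keeps the full height 903 and trims width to 903 × 10/16 = 564.38 px.
Left offset = (2325 − 564.38)/2 = 880.31 px; top offset = 0.
Lower-right is two-thirds across and two-thirds down within the crop:
x = 880.31 + 2 × 564.38/3 ≈ 1257; y = 0.00 + 2 × 903.00/3 ≈ 602.

x = 1257 px, y = 602 px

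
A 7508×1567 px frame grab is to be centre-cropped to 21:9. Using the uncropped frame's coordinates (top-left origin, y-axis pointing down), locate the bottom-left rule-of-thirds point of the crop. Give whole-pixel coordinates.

x = 3145 px, y = 1045 px

7508/1567 > 21/9, so the 21:9 crop keeps the full height 1567 and trims width to 1567 × 21/9 = 3656.33 px.
Left offset = (7508 − 3656.33)/2 = 1925.83 px; top offset = 0.
Bottom-left is one-third across and two-thirds down within the crop:
x = 1925.83 + 1 × 3656.33/3 ≈ 3145; y = 0.00 + 2 × 1567.00/3 ≈ 1045.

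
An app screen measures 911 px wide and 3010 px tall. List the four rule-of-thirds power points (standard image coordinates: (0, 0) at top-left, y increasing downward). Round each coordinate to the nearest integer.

(304, 1003), (607, 1003), (304, 2007), (607, 2007)

One third of 911 is 303.67; one third of 3010 is 1003.33.
Vertical third lines at x = 304 and x = 607; horizontal third lines at y = 1003 and y = 2007.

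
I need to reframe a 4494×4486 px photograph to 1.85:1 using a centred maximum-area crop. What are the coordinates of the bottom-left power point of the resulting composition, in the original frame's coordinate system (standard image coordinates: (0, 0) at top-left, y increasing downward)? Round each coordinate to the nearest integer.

x = 1498 px, y = 2648 px

4494/4486 < 1.85/1, so the 1.85:1 crop keeps the full width 4494 and trims height to 4494 × 1/1.85 = 2429.19 px.
Top offset = (4486 − 2429.19)/2 = 1028.41 px; left offset = 0.
Bottom-left is one-third across and two-thirds down within the crop:
x = 0.00 + 1 × 4494.00/3 ≈ 1498; y = 1028.41 + 2 × 2429.19/3 ≈ 2648.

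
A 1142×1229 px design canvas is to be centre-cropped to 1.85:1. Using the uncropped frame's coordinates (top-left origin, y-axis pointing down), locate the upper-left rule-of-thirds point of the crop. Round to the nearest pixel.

x = 381 px, y = 512 px

1142/1229 < 1.85/1, so the 1.85:1 crop keeps the full width 1142 and trims height to 1142 × 1/1.85 = 617.30 px.
Top offset = (1229 − 617.30)/2 = 305.85 px; left offset = 0.
Upper-left is one-third across and one-third down within the crop:
x = 0.00 + 1 × 1142.00/3 ≈ 381; y = 305.85 + 1 × 617.30/3 ≈ 512.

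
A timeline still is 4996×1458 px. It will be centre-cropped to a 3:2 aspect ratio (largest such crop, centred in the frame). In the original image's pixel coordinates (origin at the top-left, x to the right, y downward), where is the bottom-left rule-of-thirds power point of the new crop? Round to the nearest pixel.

4996/1458 > 3/2, so the 3:2 crop keeps the full height 1458 and trims width to 1458 × 3/2 = 2187.00 px.
Left offset = (4996 − 2187.00)/2 = 1404.50 px; top offset = 0.
Bottom-left is one-third across and two-thirds down within the crop:
x = 1404.50 + 1 × 2187.00/3 ≈ 2134; y = 0.00 + 2 × 1458.00/3 ≈ 972.

(2134, 972)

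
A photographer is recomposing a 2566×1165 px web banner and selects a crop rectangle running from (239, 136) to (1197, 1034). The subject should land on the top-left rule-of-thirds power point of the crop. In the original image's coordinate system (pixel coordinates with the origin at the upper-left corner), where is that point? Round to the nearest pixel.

Crop width = 1197 − 239 = 958 px; one third is 319.33 px.
Crop height = 1034 − 136 = 898 px; one third is 299.33 px.
The top-left point is one-third across and one-third down within the crop:
x = 239 + 1 × 319.33 ≈ 558; y = 136 + 1 × 299.33 ≈ 435.

(558, 435)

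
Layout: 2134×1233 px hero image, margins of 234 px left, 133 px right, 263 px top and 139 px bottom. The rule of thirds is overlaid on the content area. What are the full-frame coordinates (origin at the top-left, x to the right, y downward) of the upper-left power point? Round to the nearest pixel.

(823, 540)

Content width = 2134 − 234 − 133 = 1767 px; content height = 1233 − 263 − 139 = 831 px.
Upper-left is one-third across and one-third down within the content area.
x = 234 + 1 × 1767/3 = 234 + 589.00 ≈ 823
y = 263 + 1 × 831/3 = 263 + 277.00 ≈ 540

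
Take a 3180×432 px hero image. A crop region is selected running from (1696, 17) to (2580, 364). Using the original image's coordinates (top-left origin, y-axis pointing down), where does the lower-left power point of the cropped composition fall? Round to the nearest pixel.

x = 1991 px, y = 248 px

Crop width = 2580 − 1696 = 884 px; one third is 294.67 px.
Crop height = 364 − 17 = 347 px; one third is 115.67 px.
The lower-left point is one-third across and two-thirds down within the crop:
x = 1696 + 1 × 294.67 ≈ 1991; y = 17 + 2 × 115.67 ≈ 248.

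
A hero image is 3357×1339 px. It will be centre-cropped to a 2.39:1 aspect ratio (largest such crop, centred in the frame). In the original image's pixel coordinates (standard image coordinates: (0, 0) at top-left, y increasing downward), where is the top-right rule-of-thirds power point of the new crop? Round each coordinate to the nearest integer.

3357/1339 > 2.39/1, so the 2.39:1 crop keeps the full height 1339 and trims width to 1339 × 2.39/1 = 3200.21 px.
Left offset = (3357 − 3200.21)/2 = 78.39 px; top offset = 0.
Top-right is two-thirds across and one-third down within the crop:
x = 78.39 + 2 × 3200.21/3 ≈ 2212; y = 0.00 + 1 × 1339.00/3 ≈ 446.

(2212, 446)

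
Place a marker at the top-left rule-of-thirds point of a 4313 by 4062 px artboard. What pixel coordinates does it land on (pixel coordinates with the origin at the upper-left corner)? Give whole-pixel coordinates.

(1438, 1354)

The top-left point sits one-third of the way across and one-third of the way down.
x = 1 × 4313/3 ≈ 1438; y = 1 × 4062/3 ≈ 1354.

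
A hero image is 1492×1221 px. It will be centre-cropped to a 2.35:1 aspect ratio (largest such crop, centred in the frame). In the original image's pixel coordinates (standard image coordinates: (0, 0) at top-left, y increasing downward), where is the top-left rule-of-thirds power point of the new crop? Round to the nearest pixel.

(497, 505)

1492/1221 < 2.35/1, so the 2.35:1 crop keeps the full width 1492 and trims height to 1492 × 1/2.35 = 634.89 px.
Top offset = (1221 − 634.89)/2 = 293.05 px; left offset = 0.
Top-left is one-third across and one-third down within the crop:
x = 0.00 + 1 × 1492.00/3 ≈ 497; y = 293.05 + 1 × 634.89/3 ≈ 505.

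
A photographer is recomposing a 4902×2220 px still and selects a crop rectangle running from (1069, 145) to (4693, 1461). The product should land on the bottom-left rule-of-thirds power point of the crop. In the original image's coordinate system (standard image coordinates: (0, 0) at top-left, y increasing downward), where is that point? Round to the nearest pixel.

Crop width = 4693 − 1069 = 3624 px; one third is 1208.00 px.
Crop height = 1461 − 145 = 1316 px; one third is 438.67 px.
The bottom-left point is one-third across and two-thirds down within the crop:
x = 1069 + 1 × 1208.00 ≈ 2277; y = 145 + 2 × 438.67 ≈ 1022.

x = 2277 px, y = 1022 px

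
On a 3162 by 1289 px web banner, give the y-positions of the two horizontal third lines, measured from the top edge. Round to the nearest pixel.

1289 / 3 = 429.67, so the horizontal lines sit at one and two thirds of 1289.

y = 430 px and y = 859 px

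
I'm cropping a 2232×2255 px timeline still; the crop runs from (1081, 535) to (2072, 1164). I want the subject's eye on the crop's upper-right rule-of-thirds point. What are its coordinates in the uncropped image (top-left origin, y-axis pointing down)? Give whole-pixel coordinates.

x = 1742 px, y = 745 px

Crop width = 2072 − 1081 = 991 px; one third is 330.33 px.
Crop height = 1164 − 535 = 629 px; one third is 209.67 px.
The upper-right point is two-thirds across and one-third down within the crop:
x = 1081 + 2 × 330.33 ≈ 1742; y = 535 + 1 × 209.67 ≈ 745.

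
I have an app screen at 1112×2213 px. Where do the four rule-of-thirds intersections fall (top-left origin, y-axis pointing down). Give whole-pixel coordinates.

(371, 738), (741, 738), (371, 1475), (741, 1475)

One third of 1112 is 370.67; one third of 2213 is 737.67.
Vertical third lines at x = 371 and x = 741; horizontal third lines at y = 738 and y = 1475.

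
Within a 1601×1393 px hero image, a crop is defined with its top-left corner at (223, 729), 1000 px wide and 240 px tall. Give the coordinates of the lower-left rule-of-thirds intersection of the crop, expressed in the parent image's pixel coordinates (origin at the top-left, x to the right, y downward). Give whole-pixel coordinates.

One third of the crop width 1000 is 333.33 px.
One third of the crop height 240 is 80.00 px.
The lower-left point is one-third across and two-thirds down within the crop:
x = 223 + 1 × 333.33 ≈ 556; y = 729 + 2 × 80.00 ≈ 889.

(556, 889)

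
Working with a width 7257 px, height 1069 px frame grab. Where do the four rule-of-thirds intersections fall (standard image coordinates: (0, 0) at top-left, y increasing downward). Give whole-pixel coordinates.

(2419, 356), (4838, 356), (2419, 713), (4838, 713)

One third of 7257 is 2419; one third of 1069 is 356.33.
Vertical third lines at x = 2419 and x = 4838; horizontal third lines at y = 356 and y = 713.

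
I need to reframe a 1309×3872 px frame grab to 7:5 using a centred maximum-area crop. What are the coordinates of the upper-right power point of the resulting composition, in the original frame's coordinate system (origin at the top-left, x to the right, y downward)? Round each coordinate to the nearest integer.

1309/3872 < 7/5, so the 7:5 crop keeps the full width 1309 and trims height to 1309 × 5/7 = 935.00 px.
Top offset = (3872 − 935.00)/2 = 1468.50 px; left offset = 0.
Upper-right is two-thirds across and one-third down within the crop:
x = 0.00 + 2 × 1309.00/3 ≈ 873; y = 1468.50 + 1 × 935.00/3 ≈ 1780.

(873, 1780)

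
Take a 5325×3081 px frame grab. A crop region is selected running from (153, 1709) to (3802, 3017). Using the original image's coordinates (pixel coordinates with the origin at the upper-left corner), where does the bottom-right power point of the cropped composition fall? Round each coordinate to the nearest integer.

(2586, 2581)

Crop width = 3802 − 153 = 3649 px; one third is 1216.33 px.
Crop height = 3017 − 1709 = 1308 px; one third is 436.00 px.
The bottom-right point is two-thirds across and two-thirds down within the crop:
x = 153 + 2 × 1216.33 ≈ 2586; y = 1709 + 2 × 436.00 ≈ 2581.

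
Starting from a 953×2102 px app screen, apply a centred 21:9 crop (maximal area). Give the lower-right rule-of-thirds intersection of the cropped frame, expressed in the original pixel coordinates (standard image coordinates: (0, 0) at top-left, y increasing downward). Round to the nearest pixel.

953/2102 < 21/9, so the 21:9 crop keeps the full width 953 and trims height to 953 × 9/21 = 408.43 px.
Top offset = (2102 − 408.43)/2 = 846.79 px; left offset = 0.
Lower-right is two-thirds across and two-thirds down within the crop:
x = 0.00 + 2 × 953.00/3 ≈ 635; y = 846.79 + 2 × 408.43/3 ≈ 1119.

(635, 1119)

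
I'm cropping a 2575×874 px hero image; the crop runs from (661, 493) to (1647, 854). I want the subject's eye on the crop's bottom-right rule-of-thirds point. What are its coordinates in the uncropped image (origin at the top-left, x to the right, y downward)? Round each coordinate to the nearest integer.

Crop width = 1647 − 661 = 986 px; one third is 328.67 px.
Crop height = 854 − 493 = 361 px; one third is 120.33 px.
The bottom-right point is two-thirds across and two-thirds down within the crop:
x = 661 + 2 × 328.67 ≈ 1318; y = 493 + 2 × 120.33 ≈ 734.

(1318, 734)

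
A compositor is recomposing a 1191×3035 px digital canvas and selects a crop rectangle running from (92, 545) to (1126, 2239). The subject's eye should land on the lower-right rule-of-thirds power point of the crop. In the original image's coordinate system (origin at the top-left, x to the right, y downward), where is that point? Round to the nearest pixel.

Crop width = 1126 − 92 = 1034 px; one third is 344.67 px.
Crop height = 2239 − 545 = 1694 px; one third is 564.67 px.
The lower-right point is two-thirds across and two-thirds down within the crop:
x = 92 + 2 × 344.67 ≈ 781; y = 545 + 2 × 564.67 ≈ 1674.

x = 781 px, y = 1674 px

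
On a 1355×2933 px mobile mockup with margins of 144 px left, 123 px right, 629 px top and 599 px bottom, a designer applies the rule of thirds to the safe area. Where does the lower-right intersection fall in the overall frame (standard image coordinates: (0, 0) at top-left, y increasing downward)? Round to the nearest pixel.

(869, 1766)

Content width = 1355 − 144 − 123 = 1088 px; content height = 2933 − 629 − 599 = 1705 px.
Lower-right is two-thirds across and two-thirds down within the safe area.
x = 144 + 2 × 1088/3 = 144 + 725.33 ≈ 869
y = 629 + 2 × 1705/3 = 629 + 1136.67 ≈ 1766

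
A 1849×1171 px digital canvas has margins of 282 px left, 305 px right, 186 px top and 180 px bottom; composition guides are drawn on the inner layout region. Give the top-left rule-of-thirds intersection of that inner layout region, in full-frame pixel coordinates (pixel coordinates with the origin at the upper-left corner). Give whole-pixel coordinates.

Content width = 1849 − 282 − 305 = 1262 px; content height = 1171 − 186 − 180 = 805 px.
Top-left is one-third across and one-third down within the inner layout region.
x = 282 + 1 × 1262/3 = 282 + 420.67 ≈ 703
y = 186 + 1 × 805/3 = 186 + 268.33 ≈ 454

(703, 454)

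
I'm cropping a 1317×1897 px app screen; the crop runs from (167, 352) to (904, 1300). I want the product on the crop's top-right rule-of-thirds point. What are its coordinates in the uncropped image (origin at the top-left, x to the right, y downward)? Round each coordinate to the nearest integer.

Crop width = 904 − 167 = 737 px; one third is 245.67 px.
Crop height = 1300 − 352 = 948 px; one third is 316.00 px.
The top-right point is two-thirds across and one-third down within the crop:
x = 167 + 2 × 245.67 ≈ 658; y = 352 + 1 × 316.00 ≈ 668.

x = 658 px, y = 668 px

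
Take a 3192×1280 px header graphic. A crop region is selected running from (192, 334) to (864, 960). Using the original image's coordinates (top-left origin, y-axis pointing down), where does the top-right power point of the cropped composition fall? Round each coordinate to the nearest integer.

x = 640 px, y = 543 px

Crop width = 864 − 192 = 672 px; one third is 224.00 px.
Crop height = 960 − 334 = 626 px; one third is 208.67 px.
The top-right point is two-thirds across and one-third down within the crop:
x = 192 + 2 × 224.00 ≈ 640; y = 334 + 1 × 208.67 ≈ 543.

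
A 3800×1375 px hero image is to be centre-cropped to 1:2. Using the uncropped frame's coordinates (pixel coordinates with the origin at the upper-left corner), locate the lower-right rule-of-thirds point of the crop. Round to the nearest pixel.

3800/1375 > 1/2, so the 1:2 crop keeps the full height 1375 and trims width to 1375 × 1/2 = 687.50 px.
Left offset = (3800 − 687.50)/2 = 1556.25 px; top offset = 0.
Lower-right is two-thirds across and two-thirds down within the crop:
x = 1556.25 + 2 × 687.50/3 ≈ 2015; y = 0.00 + 2 × 1375.00/3 ≈ 917.

x = 2015 px, y = 917 px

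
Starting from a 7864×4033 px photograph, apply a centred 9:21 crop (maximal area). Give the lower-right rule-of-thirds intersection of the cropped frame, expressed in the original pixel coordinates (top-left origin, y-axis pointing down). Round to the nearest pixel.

x = 4220 px, y = 2689 px

7864/4033 > 9/21, so the 9:21 crop keeps the full height 4033 and trims width to 4033 × 9/21 = 1728.43 px.
Left offset = (7864 − 1728.43)/2 = 3067.79 px; top offset = 0.
Lower-right is two-thirds across and two-thirds down within the crop:
x = 3067.79 + 2 × 1728.43/3 ≈ 4220; y = 0.00 + 2 × 4033.00/3 ≈ 2689.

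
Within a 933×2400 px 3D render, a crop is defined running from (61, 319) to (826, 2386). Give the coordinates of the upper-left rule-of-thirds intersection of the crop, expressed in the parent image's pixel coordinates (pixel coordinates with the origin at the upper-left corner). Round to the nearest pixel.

x = 316 px, y = 1008 px

Crop width = 826 − 61 = 765 px; one third is 255.00 px.
Crop height = 2386 − 319 = 2067 px; one third is 689.00 px.
The upper-left point is one-third across and one-third down within the crop:
x = 61 + 1 × 255.00 ≈ 316; y = 319 + 1 × 689.00 ≈ 1008.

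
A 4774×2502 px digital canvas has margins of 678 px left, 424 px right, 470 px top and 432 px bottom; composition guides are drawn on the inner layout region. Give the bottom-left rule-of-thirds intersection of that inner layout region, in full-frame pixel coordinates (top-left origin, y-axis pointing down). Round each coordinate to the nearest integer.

(1902, 1537)

Content width = 4774 − 678 − 424 = 3672 px; content height = 2502 − 470 − 432 = 1600 px.
Bottom-left is one-third across and two-thirds down within the inner layout region.
x = 678 + 1 × 3672/3 = 678 + 1224.00 ≈ 1902
y = 470 + 2 × 1600/3 = 470 + 1066.67 ≈ 1537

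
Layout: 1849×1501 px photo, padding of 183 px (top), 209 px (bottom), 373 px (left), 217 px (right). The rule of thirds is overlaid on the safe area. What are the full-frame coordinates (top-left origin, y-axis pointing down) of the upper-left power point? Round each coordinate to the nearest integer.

Content width = 1849 − 373 − 217 = 1259 px; content height = 1501 − 183 − 209 = 1109 px.
Upper-left is one-third across and one-third down within the safe area.
x = 373 + 1 × 1259/3 = 373 + 419.67 ≈ 793
y = 183 + 1 × 1109/3 = 183 + 369.67 ≈ 553

(793, 553)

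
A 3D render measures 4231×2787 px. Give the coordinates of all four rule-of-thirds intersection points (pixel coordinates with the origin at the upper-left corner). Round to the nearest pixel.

One third of 4231 is 1410.33; one third of 2787 is 929.
Vertical third lines at x = 1410 and x = 2821; horizontal third lines at y = 929 and y = 1858.

(1410, 929), (2821, 929), (1410, 1858), (2821, 1858)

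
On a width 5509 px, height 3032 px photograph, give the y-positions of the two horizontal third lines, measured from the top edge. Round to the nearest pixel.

y = 1011 px and y = 2021 px

3032 / 3 = 1010.67, so the horizontal lines sit at one and two thirds of 3032.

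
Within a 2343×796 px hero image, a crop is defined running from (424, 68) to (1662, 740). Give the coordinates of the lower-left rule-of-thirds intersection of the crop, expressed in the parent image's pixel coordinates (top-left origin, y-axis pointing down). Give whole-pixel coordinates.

Crop width = 1662 − 424 = 1238 px; one third is 412.67 px.
Crop height = 740 − 68 = 672 px; one third is 224.00 px.
The lower-left point is one-third across and two-thirds down within the crop:
x = 424 + 1 × 412.67 ≈ 837; y = 68 + 2 × 224.00 ≈ 516.

x = 837 px, y = 516 px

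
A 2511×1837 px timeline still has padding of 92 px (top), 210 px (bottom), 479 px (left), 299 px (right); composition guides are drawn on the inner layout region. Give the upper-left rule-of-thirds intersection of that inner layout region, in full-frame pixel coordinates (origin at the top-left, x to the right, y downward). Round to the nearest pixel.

(1057, 604)

Content width = 2511 − 479 − 299 = 1733 px; content height = 1837 − 92 − 210 = 1535 px.
Upper-left is one-third across and one-third down within the inner layout region.
x = 479 + 1 × 1733/3 = 479 + 577.67 ≈ 1057
y = 92 + 1 × 1535/3 = 92 + 511.67 ≈ 604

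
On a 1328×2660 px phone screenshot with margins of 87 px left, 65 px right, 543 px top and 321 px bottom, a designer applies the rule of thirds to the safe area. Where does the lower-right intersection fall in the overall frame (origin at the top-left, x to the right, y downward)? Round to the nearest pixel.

Content width = 1328 − 87 − 65 = 1176 px; content height = 2660 − 543 − 321 = 1796 px.
Lower-right is two-thirds across and two-thirds down within the safe area.
x = 87 + 2 × 1176/3 = 87 + 784.00 ≈ 871
y = 543 + 2 × 1796/3 = 543 + 1197.33 ≈ 1740

(871, 1740)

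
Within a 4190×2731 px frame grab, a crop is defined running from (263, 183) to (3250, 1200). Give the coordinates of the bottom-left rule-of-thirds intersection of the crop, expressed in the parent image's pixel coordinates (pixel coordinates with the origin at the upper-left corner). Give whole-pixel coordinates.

Crop width = 3250 − 263 = 2987 px; one third is 995.67 px.
Crop height = 1200 − 183 = 1017 px; one third is 339.00 px.
The bottom-left point is one-third across and two-thirds down within the crop:
x = 263 + 1 × 995.67 ≈ 1259; y = 183 + 2 × 339.00 ≈ 861.

(1259, 861)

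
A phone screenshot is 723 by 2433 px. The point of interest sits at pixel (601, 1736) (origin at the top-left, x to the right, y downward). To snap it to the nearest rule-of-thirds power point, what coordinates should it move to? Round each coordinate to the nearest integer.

Third lines: x ∈ {241, 482}, y ∈ {811, 1622}.
601 is closer to x = 482; 1736 is closer to y = 1622.
So the nearest intersection is the lower-right power point.

(482, 1622)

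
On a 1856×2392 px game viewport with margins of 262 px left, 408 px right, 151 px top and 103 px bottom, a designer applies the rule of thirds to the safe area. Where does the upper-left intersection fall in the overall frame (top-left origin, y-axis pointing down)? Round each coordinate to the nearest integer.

(657, 864)

Content width = 1856 − 262 − 408 = 1186 px; content height = 2392 − 151 − 103 = 2138 px.
Upper-left is one-third across and one-third down within the safe area.
x = 262 + 1 × 1186/3 = 262 + 395.33 ≈ 657
y = 151 + 1 × 2138/3 = 151 + 712.67 ≈ 864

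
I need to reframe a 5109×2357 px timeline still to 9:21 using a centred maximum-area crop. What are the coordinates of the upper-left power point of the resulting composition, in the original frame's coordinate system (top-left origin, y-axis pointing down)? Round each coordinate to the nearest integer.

5109/2357 > 9/21, so the 9:21 crop keeps the full height 2357 and trims width to 2357 × 9/21 = 1010.14 px.
Left offset = (5109 − 1010.14)/2 = 2049.43 px; top offset = 0.
Upper-left is one-third across and one-third down within the crop:
x = 2049.43 + 1 × 1010.14/3 ≈ 2386; y = 0.00 + 1 × 2357.00/3 ≈ 786.

(2386, 786)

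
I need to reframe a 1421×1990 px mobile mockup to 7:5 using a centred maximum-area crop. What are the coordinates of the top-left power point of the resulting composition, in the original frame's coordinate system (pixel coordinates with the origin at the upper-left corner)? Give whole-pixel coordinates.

1421/1990 < 7/5, so the 7:5 crop keeps the full width 1421 and trims height to 1421 × 5/7 = 1015.00 px.
Top offset = (1990 − 1015.00)/2 = 487.50 px; left offset = 0.
Top-left is one-third across and one-third down within the crop:
x = 0.00 + 1 × 1421.00/3 ≈ 474; y = 487.50 + 1 × 1015.00/3 ≈ 826.

(474, 826)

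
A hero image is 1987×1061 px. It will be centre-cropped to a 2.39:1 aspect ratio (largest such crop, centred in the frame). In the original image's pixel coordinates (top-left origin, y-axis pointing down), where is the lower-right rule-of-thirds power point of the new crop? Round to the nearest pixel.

1987/1061 < 2.39/1, so the 2.39:1 crop keeps the full width 1987 and trims height to 1987 × 1/2.39 = 831.38 px.
Top offset = (1061 − 831.38)/2 = 114.81 px; left offset = 0.
Lower-right is two-thirds across and two-thirds down within the crop:
x = 0.00 + 2 × 1987.00/3 ≈ 1325; y = 114.81 + 2 × 831.38/3 ≈ 669.

x = 1325 px, y = 669 px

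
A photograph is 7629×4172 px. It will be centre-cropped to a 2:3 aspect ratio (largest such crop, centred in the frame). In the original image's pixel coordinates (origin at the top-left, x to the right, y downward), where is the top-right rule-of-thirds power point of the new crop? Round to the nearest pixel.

x = 4278 px, y = 1391 px

7629/4172 > 2/3, so the 2:3 crop keeps the full height 4172 and trims width to 4172 × 2/3 = 2781.33 px.
Left offset = (7629 − 2781.33)/2 = 2423.83 px; top offset = 0.
Top-right is two-thirds across and one-third down within the crop:
x = 2423.83 + 2 × 2781.33/3 ≈ 4278; y = 0.00 + 1 × 4172.00/3 ≈ 1391.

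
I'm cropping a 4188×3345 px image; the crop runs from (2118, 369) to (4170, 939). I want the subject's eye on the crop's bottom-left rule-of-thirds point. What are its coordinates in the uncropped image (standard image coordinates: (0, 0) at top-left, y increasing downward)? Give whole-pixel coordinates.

x = 2802 px, y = 749 px

Crop width = 4170 − 2118 = 2052 px; one third is 684.00 px.
Crop height = 939 − 369 = 570 px; one third is 190.00 px.
The bottom-left point is one-third across and two-thirds down within the crop:
x = 2118 + 1 × 684.00 ≈ 2802; y = 369 + 2 × 190.00 ≈ 749.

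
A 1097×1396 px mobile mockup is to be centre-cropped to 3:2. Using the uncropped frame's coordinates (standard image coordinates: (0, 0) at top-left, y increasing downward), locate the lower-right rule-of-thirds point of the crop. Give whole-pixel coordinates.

(731, 820)

1097/1396 < 3/2, so the 3:2 crop keeps the full width 1097 and trims height to 1097 × 2/3 = 731.33 px.
Top offset = (1396 − 731.33)/2 = 332.33 px; left offset = 0.
Lower-right is two-thirds across and two-thirds down within the crop:
x = 0.00 + 2 × 1097.00/3 ≈ 731; y = 332.33 + 2 × 731.33/3 ≈ 820.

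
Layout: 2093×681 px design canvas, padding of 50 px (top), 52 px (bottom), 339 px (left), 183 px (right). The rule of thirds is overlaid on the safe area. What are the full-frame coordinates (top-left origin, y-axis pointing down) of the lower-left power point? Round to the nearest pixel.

Content width = 2093 − 339 − 183 = 1571 px; content height = 681 − 50 − 52 = 579 px.
Lower-left is one-third across and two-thirds down within the safe area.
x = 339 + 1 × 1571/3 = 339 + 523.67 ≈ 863
y = 50 + 2 × 579/3 = 50 + 386.00 ≈ 436

(863, 436)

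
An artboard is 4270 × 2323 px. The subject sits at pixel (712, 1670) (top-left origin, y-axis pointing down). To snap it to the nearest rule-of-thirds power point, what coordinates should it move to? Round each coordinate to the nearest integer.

x = 1423 px, y = 1549 px

Third lines: x ∈ {1423, 2847}, y ∈ {774, 1549}.
712 is closer to x = 1423; 1670 is closer to y = 1549.
So the nearest intersection is the lower-left power point.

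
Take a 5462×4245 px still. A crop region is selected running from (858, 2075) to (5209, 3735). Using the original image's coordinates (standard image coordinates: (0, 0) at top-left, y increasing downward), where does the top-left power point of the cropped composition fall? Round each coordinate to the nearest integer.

x = 2308 px, y = 2628 px

Crop width = 5209 − 858 = 4351 px; one third is 1450.33 px.
Crop height = 3735 − 2075 = 1660 px; one third is 553.33 px.
The top-left point is one-third across and one-third down within the crop:
x = 858 + 1 × 1450.33 ≈ 2308; y = 2075 + 1 × 553.33 ≈ 2628.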